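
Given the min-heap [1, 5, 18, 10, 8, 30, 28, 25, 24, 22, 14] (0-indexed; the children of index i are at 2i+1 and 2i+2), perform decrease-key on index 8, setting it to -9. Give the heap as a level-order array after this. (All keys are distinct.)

[-9, 1, 18, 5, 8, 30, 28, 25, 10, 22, 14]

set index 8 from 24 to -9 → [1, 5, 18, 10, 8, 30, 28, 25, -9, 22, 14]
-9 < parent 10 at index 3, swap → [1, 5, 18, -9, 8, 30, 28, 25, 10, 22, 14]
-9 < parent 5 at index 1, swap → [1, -9, 18, 5, 8, 30, 28, 25, 10, 22, 14]
-9 < parent 1 at index 0, swap → [-9, 1, 18, 5, 8, 30, 28, 25, 10, 22, 14]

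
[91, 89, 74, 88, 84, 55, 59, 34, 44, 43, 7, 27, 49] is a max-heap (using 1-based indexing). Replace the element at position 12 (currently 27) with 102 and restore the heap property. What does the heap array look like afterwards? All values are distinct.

set index 12 from 27 to 102 → [91, 89, 74, 88, 84, 55, 59, 34, 44, 43, 7, 102, 49]
102 > parent 55 at index 6, swap → [91, 89, 74, 88, 84, 102, 59, 34, 44, 43, 7, 55, 49]
102 > parent 74 at index 3, swap → [91, 89, 102, 88, 84, 74, 59, 34, 44, 43, 7, 55, 49]
102 > parent 91 at index 1, swap → [102, 89, 91, 88, 84, 74, 59, 34, 44, 43, 7, 55, 49]

[102, 89, 91, 88, 84, 74, 59, 34, 44, 43, 7, 55, 49]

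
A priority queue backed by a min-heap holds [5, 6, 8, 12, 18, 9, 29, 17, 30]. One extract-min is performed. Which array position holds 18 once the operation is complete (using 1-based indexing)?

remove root 5; move last element 30 to root → [30, 6, 8, 12, 18, 9, 29, 17]
30 vs smaller child 6 at index 2, swap → [6, 30, 8, 12, 18, 9, 29, 17]
30 vs smaller child 12 at index 4, swap → [6, 12, 8, 30, 18, 9, 29, 17]
30 vs only child 17 at index 8, swap → [6, 12, 8, 17, 18, 9, 29, 30]
resulting array: [6, 12, 8, 17, 18, 9, 29, 30]

5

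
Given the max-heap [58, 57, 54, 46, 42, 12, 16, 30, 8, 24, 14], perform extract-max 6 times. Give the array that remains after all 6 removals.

[24, 16, 12, 14, 8]

extract-max #1 returns 58:
  remove root 58; move last element 14 to root → [14, 57, 54, 46, 42, 12, 16, 30, 8, 24]
  14 vs larger child 57 at index 1, swap → [57, 14, 54, 46, 42, 12, 16, 30, 8, 24]
  14 vs larger child 46 at index 3, swap → [57, 46, 54, 14, 42, 12, 16, 30, 8, 24]
  14 vs larger child 30 at index 7, swap → [57, 46, 54, 30, 42, 12, 16, 14, 8, 24]
extract-max #2 returns 57:
  remove root 57; move last element 24 to root → [24, 46, 54, 30, 42, 12, 16, 14, 8]
  24 vs larger child 54 at index 2, swap → [54, 46, 24, 30, 42, 12, 16, 14, 8]
extract-max #3 returns 54:
  remove root 54; move last element 8 to root → [8, 46, 24, 30, 42, 12, 16, 14]
  8 vs larger child 46 at index 1, swap → [46, 8, 24, 30, 42, 12, 16, 14]
  8 vs larger child 42 at index 4, swap → [46, 42, 24, 30, 8, 12, 16, 14]
extract-max #4 returns 46:
  remove root 46; move last element 14 to root → [14, 42, 24, 30, 8, 12, 16]
  14 vs larger child 42 at index 1, swap → [42, 14, 24, 30, 8, 12, 16]
  14 vs larger child 30 at index 3, swap → [42, 30, 24, 14, 8, 12, 16]
extract-max #5 returns 42:
  remove root 42; move last element 16 to root → [16, 30, 24, 14, 8, 12]
  16 vs larger child 30 at index 1, swap → [30, 16, 24, 14, 8, 12]
extract-max #6 returns 30:
  remove root 30; move last element 12 to root → [12, 16, 24, 14, 8]
  12 vs larger child 24 at index 2, swap → [24, 16, 12, 14, 8]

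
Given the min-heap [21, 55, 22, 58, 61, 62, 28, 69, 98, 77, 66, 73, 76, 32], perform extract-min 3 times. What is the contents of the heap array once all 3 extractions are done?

extract-min #1 returns 21:
  remove root 21; move last element 32 to root → [32, 55, 22, 58, 61, 62, 28, 69, 98, 77, 66, 73, 76]
  32 vs smaller child 22 at index 2, swap → [22, 55, 32, 58, 61, 62, 28, 69, 98, 77, 66, 73, 76]
  32 vs smaller child 28 at index 6, swap → [22, 55, 28, 58, 61, 62, 32, 69, 98, 77, 66, 73, 76]
extract-min #2 returns 22:
  remove root 22; move last element 76 to root → [76, 55, 28, 58, 61, 62, 32, 69, 98, 77, 66, 73]
  76 vs smaller child 28 at index 2, swap → [28, 55, 76, 58, 61, 62, 32, 69, 98, 77, 66, 73]
  76 vs smaller child 32 at index 6, swap → [28, 55, 32, 58, 61, 62, 76, 69, 98, 77, 66, 73]
extract-min #3 returns 28:
  remove root 28; move last element 73 to root → [73, 55, 32, 58, 61, 62, 76, 69, 98, 77, 66]
  73 vs smaller child 32 at index 2, swap → [32, 55, 73, 58, 61, 62, 76, 69, 98, 77, 66]
  73 vs smaller child 62 at index 5, swap → [32, 55, 62, 58, 61, 73, 76, 69, 98, 77, 66]

[32, 55, 62, 58, 61, 73, 76, 69, 98, 77, 66]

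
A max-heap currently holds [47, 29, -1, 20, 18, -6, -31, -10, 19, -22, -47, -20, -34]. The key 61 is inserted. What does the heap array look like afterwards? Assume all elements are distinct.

[61, 29, 47, 20, 18, -6, -1, -10, 19, -22, -47, -20, -34, -31]

append 61 at index 13 → [47, 29, -1, 20, 18, -6, -31, -10, 19, -22, -47, -20, -34, 61]
61 > parent -31 at index 6, swap → [47, 29, -1, 20, 18, -6, 61, -10, 19, -22, -47, -20, -34, -31]
61 > parent -1 at index 2, swap → [47, 29, 61, 20, 18, -6, -1, -10, 19, -22, -47, -20, -34, -31]
61 > parent 47 at index 0, swap → [61, 29, 47, 20, 18, -6, -1, -10, 19, -22, -47, -20, -34, -31]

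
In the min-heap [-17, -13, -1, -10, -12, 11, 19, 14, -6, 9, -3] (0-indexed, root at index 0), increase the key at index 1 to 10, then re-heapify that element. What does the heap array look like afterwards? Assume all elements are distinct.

set index 1 from -13 to 10 → [-17, 10, -1, -10, -12, 11, 19, 14, -6, 9, -3]
10 vs smaller child -12 at index 4, swap → [-17, -12, -1, -10, 10, 11, 19, 14, -6, 9, -3]
10 vs smaller child -3 at index 10, swap → [-17, -12, -1, -10, -3, 11, 19, 14, -6, 9, 10]

[-17, -12, -1, -10, -3, 11, 19, 14, -6, 9, 10]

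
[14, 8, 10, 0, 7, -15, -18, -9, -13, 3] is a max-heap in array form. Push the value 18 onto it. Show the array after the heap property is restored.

[18, 14, 10, 0, 8, -15, -18, -9, -13, 3, 7]

append 18 at index 10 → [14, 8, 10, 0, 7, -15, -18, -9, -13, 3, 18]
18 > parent 7 at index 4, swap → [14, 8, 10, 0, 18, -15, -18, -9, -13, 3, 7]
18 > parent 8 at index 1, swap → [14, 18, 10, 0, 8, -15, -18, -9, -13, 3, 7]
18 > parent 14 at index 0, swap → [18, 14, 10, 0, 8, -15, -18, -9, -13, 3, 7]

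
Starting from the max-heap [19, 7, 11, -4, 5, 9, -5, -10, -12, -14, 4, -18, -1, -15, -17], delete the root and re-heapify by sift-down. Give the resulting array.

remove root 19; move last element -17 to root → [-17, 7, 11, -4, 5, 9, -5, -10, -12, -14, 4, -18, -1, -15]
-17 vs larger child 11 at index 2, swap → [11, 7, -17, -4, 5, 9, -5, -10, -12, -14, 4, -18, -1, -15]
-17 vs larger child 9 at index 5, swap → [11, 7, 9, -4, 5, -17, -5, -10, -12, -14, 4, -18, -1, -15]
-17 vs larger child -1 at index 12, swap → [11, 7, 9, -4, 5, -1, -5, -10, -12, -14, 4, -18, -17, -15]

[11, 7, 9, -4, 5, -1, -5, -10, -12, -14, 4, -18, -17, -15]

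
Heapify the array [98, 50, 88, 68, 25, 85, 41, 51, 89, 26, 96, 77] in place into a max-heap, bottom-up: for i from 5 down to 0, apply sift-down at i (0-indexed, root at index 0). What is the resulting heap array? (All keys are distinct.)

[98, 96, 88, 89, 50, 85, 41, 51, 68, 26, 25, 77]

sift down from index 5: already satisfies heap property
sift down from index 4:
  25 vs larger child 96 at index 10, swap → [98, 50, 88, 68, 96, 85, 41, 51, 89, 26, 25, 77]
sift down from index 3:
  68 vs larger child 89 at index 8, swap → [98, 50, 88, 89, 96, 85, 41, 51, 68, 26, 25, 77]
sift down from index 2: already satisfies heap property
sift down from index 1:
  50 vs larger child 96 at index 4, swap → [98, 96, 88, 89, 50, 85, 41, 51, 68, 26, 25, 77]
sift down from index 0: already satisfies heap property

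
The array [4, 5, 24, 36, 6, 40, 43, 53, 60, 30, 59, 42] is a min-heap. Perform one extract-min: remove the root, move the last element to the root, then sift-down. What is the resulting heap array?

[5, 6, 24, 36, 30, 40, 43, 53, 60, 42, 59]

remove root 4; move last element 42 to root → [42, 5, 24, 36, 6, 40, 43, 53, 60, 30, 59]
42 vs smaller child 5 at index 1, swap → [5, 42, 24, 36, 6, 40, 43, 53, 60, 30, 59]
42 vs smaller child 6 at index 4, swap → [5, 6, 24, 36, 42, 40, 43, 53, 60, 30, 59]
42 vs smaller child 30 at index 9, swap → [5, 6, 24, 36, 30, 40, 43, 53, 60, 42, 59]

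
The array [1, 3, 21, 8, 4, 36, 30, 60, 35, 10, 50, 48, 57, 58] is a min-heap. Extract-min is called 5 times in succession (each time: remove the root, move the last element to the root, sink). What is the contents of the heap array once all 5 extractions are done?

extract-min #1 returns 1:
  remove root 1; move last element 58 to root → [58, 3, 21, 8, 4, 36, 30, 60, 35, 10, 50, 48, 57]
  58 vs smaller child 3 at index 1, swap → [3, 58, 21, 8, 4, 36, 30, 60, 35, 10, 50, 48, 57]
  58 vs smaller child 4 at index 4, swap → [3, 4, 21, 8, 58, 36, 30, 60, 35, 10, 50, 48, 57]
  58 vs smaller child 10 at index 9, swap → [3, 4, 21, 8, 10, 36, 30, 60, 35, 58, 50, 48, 57]
extract-min #2 returns 3:
  remove root 3; move last element 57 to root → [57, 4, 21, 8, 10, 36, 30, 60, 35, 58, 50, 48]
  57 vs smaller child 4 at index 1, swap → [4, 57, 21, 8, 10, 36, 30, 60, 35, 58, 50, 48]
  57 vs smaller child 8 at index 3, swap → [4, 8, 21, 57, 10, 36, 30, 60, 35, 58, 50, 48]
  57 vs smaller child 35 at index 8, swap → [4, 8, 21, 35, 10, 36, 30, 60, 57, 58, 50, 48]
extract-min #3 returns 4:
  remove root 4; move last element 48 to root → [48, 8, 21, 35, 10, 36, 30, 60, 57, 58, 50]
  48 vs smaller child 8 at index 1, swap → [8, 48, 21, 35, 10, 36, 30, 60, 57, 58, 50]
  48 vs smaller child 10 at index 4, swap → [8, 10, 21, 35, 48, 36, 30, 60, 57, 58, 50]
extract-min #4 returns 8:
  remove root 8; move last element 50 to root → [50, 10, 21, 35, 48, 36, 30, 60, 57, 58]
  50 vs smaller child 10 at index 1, swap → [10, 50, 21, 35, 48, 36, 30, 60, 57, 58]
  50 vs smaller child 35 at index 3, swap → [10, 35, 21, 50, 48, 36, 30, 60, 57, 58]
extract-min #5 returns 10:
  remove root 10; move last element 58 to root → [58, 35, 21, 50, 48, 36, 30, 60, 57]
  58 vs smaller child 21 at index 2, swap → [21, 35, 58, 50, 48, 36, 30, 60, 57]
  58 vs smaller child 30 at index 6, swap → [21, 35, 30, 50, 48, 36, 58, 60, 57]

[21, 35, 30, 50, 48, 36, 58, 60, 57]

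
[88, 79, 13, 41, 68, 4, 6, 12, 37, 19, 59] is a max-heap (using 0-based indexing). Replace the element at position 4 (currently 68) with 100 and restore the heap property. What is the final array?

[100, 88, 13, 41, 79, 4, 6, 12, 37, 19, 59]

set index 4 from 68 to 100 → [88, 79, 13, 41, 100, 4, 6, 12, 37, 19, 59]
100 > parent 79 at index 1, swap → [88, 100, 13, 41, 79, 4, 6, 12, 37, 19, 59]
100 > parent 88 at index 0, swap → [100, 88, 13, 41, 79, 4, 6, 12, 37, 19, 59]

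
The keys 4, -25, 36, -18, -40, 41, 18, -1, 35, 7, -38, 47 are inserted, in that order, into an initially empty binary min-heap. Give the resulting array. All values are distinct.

Insert 4:
  append 4 at index 0 → [4] (no swap needed)
Insert -25:
  append -25 at index 1 → [4, -25]
  -25 < parent 4 at index 0, swap → [-25, 4]
Insert 36:
  append 36 at index 2 → [-25, 4, 36] (no swap needed)
Insert -18:
  append -18 at index 3 → [-25, 4, 36, -18]
  -18 < parent 4 at index 1, swap → [-25, -18, 36, 4]
Insert -40:
  append -40 at index 4 → [-25, -18, 36, 4, -40]
  -40 < parent -18 at index 1, swap → [-25, -40, 36, 4, -18]
  -40 < parent -25 at index 0, swap → [-40, -25, 36, 4, -18]
Insert 41:
  append 41 at index 5 → [-40, -25, 36, 4, -18, 41] (no swap needed)
Insert 18:
  append 18 at index 6 → [-40, -25, 36, 4, -18, 41, 18]
  18 < parent 36 at index 2, swap → [-40, -25, 18, 4, -18, 41, 36]
Insert -1:
  append -1 at index 7 → [-40, -25, 18, 4, -18, 41, 36, -1]
  -1 < parent 4 at index 3, swap → [-40, -25, 18, -1, -18, 41, 36, 4]
Insert 35:
  append 35 at index 8 → [-40, -25, 18, -1, -18, 41, 36, 4, 35] (no swap needed)
Insert 7:
  append 7 at index 9 → [-40, -25, 18, -1, -18, 41, 36, 4, 35, 7] (no swap needed)
Insert -38:
  append -38 at index 10 → [-40, -25, 18, -1, -18, 41, 36, 4, 35, 7, -38]
  -38 < parent -18 at index 4, swap → [-40, -25, 18, -1, -38, 41, 36, 4, 35, 7, -18]
  -38 < parent -25 at index 1, swap → [-40, -38, 18, -1, -25, 41, 36, 4, 35, 7, -18]
Insert 47:
  append 47 at index 11 → [-40, -38, 18, -1, -25, 41, 36, 4, 35, 7, -18, 47] (no swap needed)

[-40, -38, 18, -1, -25, 41, 36, 4, 35, 7, -18, 47]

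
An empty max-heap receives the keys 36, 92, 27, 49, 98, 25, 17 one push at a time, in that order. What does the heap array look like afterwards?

[98, 92, 27, 36, 49, 25, 17]

Insert 36:
  append 36 at index 0 → [36] (no swap needed)
Insert 92:
  append 92 at index 1 → [36, 92]
  92 > parent 36 at index 0, swap → [92, 36]
Insert 27:
  append 27 at index 2 → [92, 36, 27] (no swap needed)
Insert 49:
  append 49 at index 3 → [92, 36, 27, 49]
  49 > parent 36 at index 1, swap → [92, 49, 27, 36]
Insert 98:
  append 98 at index 4 → [92, 49, 27, 36, 98]
  98 > parent 49 at index 1, swap → [92, 98, 27, 36, 49]
  98 > parent 92 at index 0, swap → [98, 92, 27, 36, 49]
Insert 25:
  append 25 at index 5 → [98, 92, 27, 36, 49, 25] (no swap needed)
Insert 17:
  append 17 at index 6 → [98, 92, 27, 36, 49, 25, 17] (no swap needed)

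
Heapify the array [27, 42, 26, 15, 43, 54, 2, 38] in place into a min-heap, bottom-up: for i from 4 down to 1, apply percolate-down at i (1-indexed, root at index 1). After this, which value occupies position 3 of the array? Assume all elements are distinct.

sift down from index 4: already satisfies heap property
sift down from index 3:
  26 vs smaller child 2 at index 7, swap → [27, 42, 2, 15, 43, 54, 26, 38]
sift down from index 2:
  42 vs smaller child 15 at index 4, swap → [27, 15, 2, 42, 43, 54, 26, 38]
  42 vs only child 38 at index 8, swap → [27, 15, 2, 38, 43, 54, 26, 42]
sift down from index 1:
  27 vs smaller child 2 at index 3, swap → [2, 15, 27, 38, 43, 54, 26, 42]
  27 vs smaller child 26 at index 7, swap → [2, 15, 26, 38, 43, 54, 27, 42]
resulting array: [2, 15, 26, 38, 43, 54, 27, 42]

26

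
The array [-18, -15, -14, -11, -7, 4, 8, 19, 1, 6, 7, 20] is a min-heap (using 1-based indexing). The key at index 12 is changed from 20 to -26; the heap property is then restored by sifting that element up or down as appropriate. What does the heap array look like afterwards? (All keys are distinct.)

set index 12 from 20 to -26 → [-18, -15, -14, -11, -7, 4, 8, 19, 1, 6, 7, -26]
-26 < parent 4 at index 6, swap → [-18, -15, -14, -11, -7, -26, 8, 19, 1, 6, 7, 4]
-26 < parent -14 at index 3, swap → [-18, -15, -26, -11, -7, -14, 8, 19, 1, 6, 7, 4]
-26 < parent -18 at index 1, swap → [-26, -15, -18, -11, -7, -14, 8, 19, 1, 6, 7, 4]

[-26, -15, -18, -11, -7, -14, 8, 19, 1, 6, 7, 4]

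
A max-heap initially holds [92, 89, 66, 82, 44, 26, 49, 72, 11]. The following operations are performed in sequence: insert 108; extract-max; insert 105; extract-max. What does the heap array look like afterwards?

[92, 89, 66, 82, 44, 26, 49, 72, 11]

insert 108:
  append 108 at index 9 → [92, 89, 66, 82, 44, 26, 49, 72, 11, 108]
  108 > parent 44 at index 4, swap → [92, 89, 66, 82, 108, 26, 49, 72, 11, 44]
  108 > parent 89 at index 1, swap → [92, 108, 66, 82, 89, 26, 49, 72, 11, 44]
  108 > parent 92 at index 0, swap → [108, 92, 66, 82, 89, 26, 49, 72, 11, 44]
extract-max → returns 108:
  remove root 108; move last element 44 to root → [44, 92, 66, 82, 89, 26, 49, 72, 11]
  44 vs larger child 92 at index 1, swap → [92, 44, 66, 82, 89, 26, 49, 72, 11]
  44 vs larger child 89 at index 4, swap → [92, 89, 66, 82, 44, 26, 49, 72, 11]
insert 105:
  append 105 at index 9 → [92, 89, 66, 82, 44, 26, 49, 72, 11, 105]
  105 > parent 44 at index 4, swap → [92, 89, 66, 82, 105, 26, 49, 72, 11, 44]
  105 > parent 89 at index 1, swap → [92, 105, 66, 82, 89, 26, 49, 72, 11, 44]
  105 > parent 92 at index 0, swap → [105, 92, 66, 82, 89, 26, 49, 72, 11, 44]
extract-max → returns 105:
  remove root 105; move last element 44 to root → [44, 92, 66, 82, 89, 26, 49, 72, 11]
  44 vs larger child 92 at index 1, swap → [92, 44, 66, 82, 89, 26, 49, 72, 11]
  44 vs larger child 89 at index 4, swap → [92, 89, 66, 82, 44, 26, 49, 72, 11]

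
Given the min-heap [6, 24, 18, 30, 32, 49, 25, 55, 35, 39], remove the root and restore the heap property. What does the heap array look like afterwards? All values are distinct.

remove root 6; move last element 39 to root → [39, 24, 18, 30, 32, 49, 25, 55, 35]
39 vs smaller child 18 at index 2, swap → [18, 24, 39, 30, 32, 49, 25, 55, 35]
39 vs smaller child 25 at index 6, swap → [18, 24, 25, 30, 32, 49, 39, 55, 35]

[18, 24, 25, 30, 32, 49, 39, 55, 35]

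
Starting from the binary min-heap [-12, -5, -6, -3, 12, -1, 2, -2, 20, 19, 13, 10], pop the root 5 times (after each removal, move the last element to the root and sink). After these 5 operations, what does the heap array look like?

extract-min #1 returns -12:
  remove root -12; move last element 10 to root → [10, -5, -6, -3, 12, -1, 2, -2, 20, 19, 13]
  10 vs smaller child -6 at index 2, swap → [-6, -5, 10, -3, 12, -1, 2, -2, 20, 19, 13]
  10 vs smaller child -1 at index 5, swap → [-6, -5, -1, -3, 12, 10, 2, -2, 20, 19, 13]
extract-min #2 returns -6:
  remove root -6; move last element 13 to root → [13, -5, -1, -3, 12, 10, 2, -2, 20, 19]
  13 vs smaller child -5 at index 1, swap → [-5, 13, -1, -3, 12, 10, 2, -2, 20, 19]
  13 vs smaller child -3 at index 3, swap → [-5, -3, -1, 13, 12, 10, 2, -2, 20, 19]
  13 vs smaller child -2 at index 7, swap → [-5, -3, -1, -2, 12, 10, 2, 13, 20, 19]
extract-min #3 returns -5:
  remove root -5; move last element 19 to root → [19, -3, -1, -2, 12, 10, 2, 13, 20]
  19 vs smaller child -3 at index 1, swap → [-3, 19, -1, -2, 12, 10, 2, 13, 20]
  19 vs smaller child -2 at index 3, swap → [-3, -2, -1, 19, 12, 10, 2, 13, 20]
  19 vs smaller child 13 at index 7, swap → [-3, -2, -1, 13, 12, 10, 2, 19, 20]
extract-min #4 returns -3:
  remove root -3; move last element 20 to root → [20, -2, -1, 13, 12, 10, 2, 19]
  20 vs smaller child -2 at index 1, swap → [-2, 20, -1, 13, 12, 10, 2, 19]
  20 vs smaller child 12 at index 4, swap → [-2, 12, -1, 13, 20, 10, 2, 19]
extract-min #5 returns -2:
  remove root -2; move last element 19 to root → [19, 12, -1, 13, 20, 10, 2]
  19 vs smaller child -1 at index 2, swap → [-1, 12, 19, 13, 20, 10, 2]
  19 vs smaller child 2 at index 6, swap → [-1, 12, 2, 13, 20, 10, 19]

[-1, 12, 2, 13, 20, 10, 19]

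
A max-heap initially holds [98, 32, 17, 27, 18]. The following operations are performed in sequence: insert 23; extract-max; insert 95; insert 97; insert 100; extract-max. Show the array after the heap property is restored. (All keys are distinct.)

insert 23:
  append 23 at index 5 → [98, 32, 17, 27, 18, 23]
  23 > parent 17 at index 2, swap → [98, 32, 23, 27, 18, 17]
extract-max → returns 98:
  remove root 98; move last element 17 to root → [17, 32, 23, 27, 18]
  17 vs larger child 32 at index 1, swap → [32, 17, 23, 27, 18]
  17 vs larger child 27 at index 3, swap → [32, 27, 23, 17, 18]
insert 95:
  append 95 at index 5 → [32, 27, 23, 17, 18, 95]
  95 > parent 23 at index 2, swap → [32, 27, 95, 17, 18, 23]
  95 > parent 32 at index 0, swap → [95, 27, 32, 17, 18, 23]
insert 97:
  append 97 at index 6 → [95, 27, 32, 17, 18, 23, 97]
  97 > parent 32 at index 2, swap → [95, 27, 97, 17, 18, 23, 32]
  97 > parent 95 at index 0, swap → [97, 27, 95, 17, 18, 23, 32]
insert 100:
  append 100 at index 7 → [97, 27, 95, 17, 18, 23, 32, 100]
  100 > parent 17 at index 3, swap → [97, 27, 95, 100, 18, 23, 32, 17]
  100 > parent 27 at index 1, swap → [97, 100, 95, 27, 18, 23, 32, 17]
  100 > parent 97 at index 0, swap → [100, 97, 95, 27, 18, 23, 32, 17]
extract-max → returns 100:
  remove root 100; move last element 17 to root → [17, 97, 95, 27, 18, 23, 32]
  17 vs larger child 97 at index 1, swap → [97, 17, 95, 27, 18, 23, 32]
  17 vs larger child 27 at index 3, swap → [97, 27, 95, 17, 18, 23, 32]

[97, 27, 95, 17, 18, 23, 32]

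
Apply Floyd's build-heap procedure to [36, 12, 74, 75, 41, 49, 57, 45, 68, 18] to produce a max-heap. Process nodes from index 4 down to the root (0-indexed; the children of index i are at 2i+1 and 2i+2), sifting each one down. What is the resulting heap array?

sift down from index 4: already satisfies heap property
sift down from index 3: already satisfies heap property
sift down from index 2: already satisfies heap property
sift down from index 1:
  12 vs larger child 75 at index 3, swap → [36, 75, 74, 12, 41, 49, 57, 45, 68, 18]
  12 vs larger child 68 at index 8, swap → [36, 75, 74, 68, 41, 49, 57, 45, 12, 18]
sift down from index 0:
  36 vs larger child 75 at index 1, swap → [75, 36, 74, 68, 41, 49, 57, 45, 12, 18]
  36 vs larger child 68 at index 3, swap → [75, 68, 74, 36, 41, 49, 57, 45, 12, 18]
  36 vs larger child 45 at index 7, swap → [75, 68, 74, 45, 41, 49, 57, 36, 12, 18]

[75, 68, 74, 45, 41, 49, 57, 36, 12, 18]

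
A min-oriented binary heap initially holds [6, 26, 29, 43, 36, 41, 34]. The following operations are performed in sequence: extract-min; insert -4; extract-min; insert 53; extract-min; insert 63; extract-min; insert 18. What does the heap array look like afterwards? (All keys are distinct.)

extract-min → returns 6:
  remove root 6; move last element 34 to root → [34, 26, 29, 43, 36, 41]
  34 vs smaller child 26 at index 1, swap → [26, 34, 29, 43, 36, 41]
insert -4:
  append -4 at index 6 → [26, 34, 29, 43, 36, 41, -4]
  -4 < parent 29 at index 2, swap → [26, 34, -4, 43, 36, 41, 29]
  -4 < parent 26 at index 0, swap → [-4, 34, 26, 43, 36, 41, 29]
extract-min → returns -4:
  remove root -4; move last element 29 to root → [29, 34, 26, 43, 36, 41]
  29 vs smaller child 26 at index 2, swap → [26, 34, 29, 43, 36, 41]
insert 53:
  append 53 at index 6 → [26, 34, 29, 43, 36, 41, 53] (no swap needed)
extract-min → returns 26:
  remove root 26; move last element 53 to root → [53, 34, 29, 43, 36, 41]
  53 vs smaller child 29 at index 2, swap → [29, 34, 53, 43, 36, 41]
  53 vs only child 41 at index 5, swap → [29, 34, 41, 43, 36, 53]
insert 63:
  append 63 at index 6 → [29, 34, 41, 43, 36, 53, 63] (no swap needed)
extract-min → returns 29:
  remove root 29; move last element 63 to root → [63, 34, 41, 43, 36, 53]
  63 vs smaller child 34 at index 1, swap → [34, 63, 41, 43, 36, 53]
  63 vs smaller child 36 at index 4, swap → [34, 36, 41, 43, 63, 53]
insert 18:
  append 18 at index 6 → [34, 36, 41, 43, 63, 53, 18]
  18 < parent 41 at index 2, swap → [34, 36, 18, 43, 63, 53, 41]
  18 < parent 34 at index 0, swap → [18, 36, 34, 43, 63, 53, 41]

[18, 36, 34, 43, 63, 53, 41]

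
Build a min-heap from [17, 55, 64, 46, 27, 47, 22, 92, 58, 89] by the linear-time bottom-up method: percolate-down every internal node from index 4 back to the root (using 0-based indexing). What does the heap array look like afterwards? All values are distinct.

[17, 27, 22, 46, 55, 47, 64, 92, 58, 89]

sift down from index 4: already satisfies heap property
sift down from index 3: already satisfies heap property
sift down from index 2:
  64 vs smaller child 22 at index 6, swap → [17, 55, 22, 46, 27, 47, 64, 92, 58, 89]
sift down from index 1:
  55 vs smaller child 27 at index 4, swap → [17, 27, 22, 46, 55, 47, 64, 92, 58, 89]
sift down from index 0: already satisfies heap property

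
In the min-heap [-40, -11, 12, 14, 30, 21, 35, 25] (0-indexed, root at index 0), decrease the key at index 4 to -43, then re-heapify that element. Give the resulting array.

set index 4 from 30 to -43 → [-40, -11, 12, 14, -43, 21, 35, 25]
-43 < parent -11 at index 1, swap → [-40, -43, 12, 14, -11, 21, 35, 25]
-43 < parent -40 at index 0, swap → [-43, -40, 12, 14, -11, 21, 35, 25]

[-43, -40, 12, 14, -11, 21, 35, 25]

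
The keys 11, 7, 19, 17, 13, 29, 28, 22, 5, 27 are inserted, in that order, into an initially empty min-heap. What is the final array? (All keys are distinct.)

[5, 7, 19, 11, 13, 29, 28, 22, 17, 27]

Insert 11:
  append 11 at index 0 → [11] (no swap needed)
Insert 7:
  append 7 at index 1 → [11, 7]
  7 < parent 11 at index 0, swap → [7, 11]
Insert 19:
  append 19 at index 2 → [7, 11, 19] (no swap needed)
Insert 17:
  append 17 at index 3 → [7, 11, 19, 17] (no swap needed)
Insert 13:
  append 13 at index 4 → [7, 11, 19, 17, 13] (no swap needed)
Insert 29:
  append 29 at index 5 → [7, 11, 19, 17, 13, 29] (no swap needed)
Insert 28:
  append 28 at index 6 → [7, 11, 19, 17, 13, 29, 28] (no swap needed)
Insert 22:
  append 22 at index 7 → [7, 11, 19, 17, 13, 29, 28, 22] (no swap needed)
Insert 5:
  append 5 at index 8 → [7, 11, 19, 17, 13, 29, 28, 22, 5]
  5 < parent 17 at index 3, swap → [7, 11, 19, 5, 13, 29, 28, 22, 17]
  5 < parent 11 at index 1, swap → [7, 5, 19, 11, 13, 29, 28, 22, 17]
  5 < parent 7 at index 0, swap → [5, 7, 19, 11, 13, 29, 28, 22, 17]
Insert 27:
  append 27 at index 9 → [5, 7, 19, 11, 13, 29, 28, 22, 17, 27] (no swap needed)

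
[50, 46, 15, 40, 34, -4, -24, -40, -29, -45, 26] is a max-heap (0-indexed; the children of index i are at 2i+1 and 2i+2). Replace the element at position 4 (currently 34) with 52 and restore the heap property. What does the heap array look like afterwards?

set index 4 from 34 to 52 → [50, 46, 15, 40, 52, -4, -24, -40, -29, -45, 26]
52 > parent 46 at index 1, swap → [50, 52, 15, 40, 46, -4, -24, -40, -29, -45, 26]
52 > parent 50 at index 0, swap → [52, 50, 15, 40, 46, -4, -24, -40, -29, -45, 26]

[52, 50, 15, 40, 46, -4, -24, -40, -29, -45, 26]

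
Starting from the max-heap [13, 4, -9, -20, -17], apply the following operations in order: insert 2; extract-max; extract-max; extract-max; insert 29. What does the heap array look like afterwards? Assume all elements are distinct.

insert 2:
  append 2 at index 5 → [13, 4, -9, -20, -17, 2]
  2 > parent -9 at index 2, swap → [13, 4, 2, -20, -17, -9]
extract-max → returns 13:
  remove root 13; move last element -9 to root → [-9, 4, 2, -20, -17]
  -9 vs larger child 4 at index 1, swap → [4, -9, 2, -20, -17]
extract-max → returns 4:
  remove root 4; move last element -17 to root → [-17, -9, 2, -20]
  -17 vs larger child 2 at index 2, swap → [2, -9, -17, -20]
extract-max → returns 2:
  remove root 2; move last element -20 to root → [-20, -9, -17]
  -20 vs larger child -9 at index 1, swap → [-9, -20, -17]
insert 29:
  append 29 at index 3 → [-9, -20, -17, 29]
  29 > parent -20 at index 1, swap → [-9, 29, -17, -20]
  29 > parent -9 at index 0, swap → [29, -9, -17, -20]

[29, -9, -17, -20]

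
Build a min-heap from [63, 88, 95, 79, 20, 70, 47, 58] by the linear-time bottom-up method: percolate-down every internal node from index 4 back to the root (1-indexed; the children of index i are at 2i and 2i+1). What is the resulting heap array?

sift down from index 4:
  79 vs only child 58 at index 8, swap → [63, 88, 95, 58, 20, 70, 47, 79]
sift down from index 3:
  95 vs smaller child 47 at index 7, swap → [63, 88, 47, 58, 20, 70, 95, 79]
sift down from index 2:
  88 vs smaller child 20 at index 5, swap → [63, 20, 47, 58, 88, 70, 95, 79]
sift down from index 1:
  63 vs smaller child 20 at index 2, swap → [20, 63, 47, 58, 88, 70, 95, 79]
  63 vs smaller child 58 at index 4, swap → [20, 58, 47, 63, 88, 70, 95, 79]

[20, 58, 47, 63, 88, 70, 95, 79]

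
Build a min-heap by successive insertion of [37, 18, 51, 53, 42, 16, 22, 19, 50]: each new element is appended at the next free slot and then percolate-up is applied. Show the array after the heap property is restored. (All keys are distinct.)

[16, 19, 18, 37, 42, 51, 22, 53, 50]

Insert 37:
  append 37 at index 0 → [37] (no swap needed)
Insert 18:
  append 18 at index 1 → [37, 18]
  18 < parent 37 at index 0, swap → [18, 37]
Insert 51:
  append 51 at index 2 → [18, 37, 51] (no swap needed)
Insert 53:
  append 53 at index 3 → [18, 37, 51, 53] (no swap needed)
Insert 42:
  append 42 at index 4 → [18, 37, 51, 53, 42] (no swap needed)
Insert 16:
  append 16 at index 5 → [18, 37, 51, 53, 42, 16]
  16 < parent 51 at index 2, swap → [18, 37, 16, 53, 42, 51]
  16 < parent 18 at index 0, swap → [16, 37, 18, 53, 42, 51]
Insert 22:
  append 22 at index 6 → [16, 37, 18, 53, 42, 51, 22] (no swap needed)
Insert 19:
  append 19 at index 7 → [16, 37, 18, 53, 42, 51, 22, 19]
  19 < parent 53 at index 3, swap → [16, 37, 18, 19, 42, 51, 22, 53]
  19 < parent 37 at index 1, swap → [16, 19, 18, 37, 42, 51, 22, 53]
Insert 50:
  append 50 at index 8 → [16, 19, 18, 37, 42, 51, 22, 53, 50] (no swap needed)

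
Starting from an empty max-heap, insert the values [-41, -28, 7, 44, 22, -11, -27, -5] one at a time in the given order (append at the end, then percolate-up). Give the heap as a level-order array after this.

Insert -41:
  append -41 at index 0 → [-41] (no swap needed)
Insert -28:
  append -28 at index 1 → [-41, -28]
  -28 > parent -41 at index 0, swap → [-28, -41]
Insert 7:
  append 7 at index 2 → [-28, -41, 7]
  7 > parent -28 at index 0, swap → [7, -41, -28]
Insert 44:
  append 44 at index 3 → [7, -41, -28, 44]
  44 > parent -41 at index 1, swap → [7, 44, -28, -41]
  44 > parent 7 at index 0, swap → [44, 7, -28, -41]
Insert 22:
  append 22 at index 4 → [44, 7, -28, -41, 22]
  22 > parent 7 at index 1, swap → [44, 22, -28, -41, 7]
Insert -11:
  append -11 at index 5 → [44, 22, -28, -41, 7, -11]
  -11 > parent -28 at index 2, swap → [44, 22, -11, -41, 7, -28]
Insert -27:
  append -27 at index 6 → [44, 22, -11, -41, 7, -28, -27] (no swap needed)
Insert -5:
  append -5 at index 7 → [44, 22, -11, -41, 7, -28, -27, -5]
  -5 > parent -41 at index 3, swap → [44, 22, -11, -5, 7, -28, -27, -41]

[44, 22, -11, -5, 7, -28, -27, -41]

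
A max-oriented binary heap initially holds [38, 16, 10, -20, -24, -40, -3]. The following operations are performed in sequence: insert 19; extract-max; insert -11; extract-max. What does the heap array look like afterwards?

insert 19:
  append 19 at index 7 → [38, 16, 10, -20, -24, -40, -3, 19]
  19 > parent -20 at index 3, swap → [38, 16, 10, 19, -24, -40, -3, -20]
  19 > parent 16 at index 1, swap → [38, 19, 10, 16, -24, -40, -3, -20]
extract-max → returns 38:
  remove root 38; move last element -20 to root → [-20, 19, 10, 16, -24, -40, -3]
  -20 vs larger child 19 at index 1, swap → [19, -20, 10, 16, -24, -40, -3]
  -20 vs larger child 16 at index 3, swap → [19, 16, 10, -20, -24, -40, -3]
insert -11:
  append -11 at index 7 → [19, 16, 10, -20, -24, -40, -3, -11]
  -11 > parent -20 at index 3, swap → [19, 16, 10, -11, -24, -40, -3, -20]
extract-max → returns 19:
  remove root 19; move last element -20 to root → [-20, 16, 10, -11, -24, -40, -3]
  -20 vs larger child 16 at index 1, swap → [16, -20, 10, -11, -24, -40, -3]
  -20 vs larger child -11 at index 3, swap → [16, -11, 10, -20, -24, -40, -3]

[16, -11, 10, -20, -24, -40, -3]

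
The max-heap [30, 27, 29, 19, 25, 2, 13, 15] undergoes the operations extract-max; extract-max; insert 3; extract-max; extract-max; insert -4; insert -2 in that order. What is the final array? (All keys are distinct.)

[19, 13, 15, 3, 2, -4, -2]

extract-max → returns 30:
  remove root 30; move last element 15 to root → [15, 27, 29, 19, 25, 2, 13]
  15 vs larger child 29 at index 2, swap → [29, 27, 15, 19, 25, 2, 13]
extract-max → returns 29:
  remove root 29; move last element 13 to root → [13, 27, 15, 19, 25, 2]
  13 vs larger child 27 at index 1, swap → [27, 13, 15, 19, 25, 2]
  13 vs larger child 25 at index 4, swap → [27, 25, 15, 19, 13, 2]
insert 3:
  append 3 at index 6 → [27, 25, 15, 19, 13, 2, 3] (no swap needed)
extract-max → returns 27:
  remove root 27; move last element 3 to root → [3, 25, 15, 19, 13, 2]
  3 vs larger child 25 at index 1, swap → [25, 3, 15, 19, 13, 2]
  3 vs larger child 19 at index 3, swap → [25, 19, 15, 3, 13, 2]
extract-max → returns 25:
  remove root 25; move last element 2 to root → [2, 19, 15, 3, 13]
  2 vs larger child 19 at index 1, swap → [19, 2, 15, 3, 13]
  2 vs larger child 13 at index 4, swap → [19, 13, 15, 3, 2]
insert -4:
  append -4 at index 5 → [19, 13, 15, 3, 2, -4] (no swap needed)
insert -2:
  append -2 at index 6 → [19, 13, 15, 3, 2, -4, -2] (no swap needed)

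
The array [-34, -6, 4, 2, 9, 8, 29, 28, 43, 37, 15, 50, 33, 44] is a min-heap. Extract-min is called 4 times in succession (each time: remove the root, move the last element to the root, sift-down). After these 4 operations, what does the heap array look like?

[8, 9, 29, 28, 15, 50, 33, 44, 43, 37]

extract-min #1 returns -34:
  remove root -34; move last element 44 to root → [44, -6, 4, 2, 9, 8, 29, 28, 43, 37, 15, 50, 33]
  44 vs smaller child -6 at index 1, swap → [-6, 44, 4, 2, 9, 8, 29, 28, 43, 37, 15, 50, 33]
  44 vs smaller child 2 at index 3, swap → [-6, 2, 4, 44, 9, 8, 29, 28, 43, 37, 15, 50, 33]
  44 vs smaller child 28 at index 7, swap → [-6, 2, 4, 28, 9, 8, 29, 44, 43, 37, 15, 50, 33]
extract-min #2 returns -6:
  remove root -6; move last element 33 to root → [33, 2, 4, 28, 9, 8, 29, 44, 43, 37, 15, 50]
  33 vs smaller child 2 at index 1, swap → [2, 33, 4, 28, 9, 8, 29, 44, 43, 37, 15, 50]
  33 vs smaller child 9 at index 4, swap → [2, 9, 4, 28, 33, 8, 29, 44, 43, 37, 15, 50]
  33 vs smaller child 15 at index 10, swap → [2, 9, 4, 28, 15, 8, 29, 44, 43, 37, 33, 50]
extract-min #3 returns 2:
  remove root 2; move last element 50 to root → [50, 9, 4, 28, 15, 8, 29, 44, 43, 37, 33]
  50 vs smaller child 4 at index 2, swap → [4, 9, 50, 28, 15, 8, 29, 44, 43, 37, 33]
  50 vs smaller child 8 at index 5, swap → [4, 9, 8, 28, 15, 50, 29, 44, 43, 37, 33]
extract-min #4 returns 4:
  remove root 4; move last element 33 to root → [33, 9, 8, 28, 15, 50, 29, 44, 43, 37]
  33 vs smaller child 8 at index 2, swap → [8, 9, 33, 28, 15, 50, 29, 44, 43, 37]
  33 vs smaller child 29 at index 6, swap → [8, 9, 29, 28, 15, 50, 33, 44, 43, 37]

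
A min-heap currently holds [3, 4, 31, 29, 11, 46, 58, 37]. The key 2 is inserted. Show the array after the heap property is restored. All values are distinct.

[2, 3, 31, 4, 11, 46, 58, 37, 29]

append 2 at index 8 → [3, 4, 31, 29, 11, 46, 58, 37, 2]
2 < parent 29 at index 3, swap → [3, 4, 31, 2, 11, 46, 58, 37, 29]
2 < parent 4 at index 1, swap → [3, 2, 31, 4, 11, 46, 58, 37, 29]
2 < parent 3 at index 0, swap → [2, 3, 31, 4, 11, 46, 58, 37, 29]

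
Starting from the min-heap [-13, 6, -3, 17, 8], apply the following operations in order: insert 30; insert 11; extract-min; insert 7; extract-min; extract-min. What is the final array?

[7, 8, 30, 17, 11]

insert 30:
  append 30 at index 5 → [-13, 6, -3, 17, 8, 30] (no swap needed)
insert 11:
  append 11 at index 6 → [-13, 6, -3, 17, 8, 30, 11] (no swap needed)
extract-min → returns -13:
  remove root -13; move last element 11 to root → [11, 6, -3, 17, 8, 30]
  11 vs smaller child -3 at index 2, swap → [-3, 6, 11, 17, 8, 30]
insert 7:
  append 7 at index 6 → [-3, 6, 11, 17, 8, 30, 7]
  7 < parent 11 at index 2, swap → [-3, 6, 7, 17, 8, 30, 11]
extract-min → returns -3:
  remove root -3; move last element 11 to root → [11, 6, 7, 17, 8, 30]
  11 vs smaller child 6 at index 1, swap → [6, 11, 7, 17, 8, 30]
  11 vs smaller child 8 at index 4, swap → [6, 8, 7, 17, 11, 30]
extract-min → returns 6:
  remove root 6; move last element 30 to root → [30, 8, 7, 17, 11]
  30 vs smaller child 7 at index 2, swap → [7, 8, 30, 17, 11]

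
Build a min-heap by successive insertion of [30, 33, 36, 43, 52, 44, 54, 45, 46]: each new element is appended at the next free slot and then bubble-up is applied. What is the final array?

[30, 33, 36, 43, 52, 44, 54, 45, 46]

Insert 30:
  append 30 at index 0 → [30] (no swap needed)
Insert 33:
  append 33 at index 1 → [30, 33] (no swap needed)
Insert 36:
  append 36 at index 2 → [30, 33, 36] (no swap needed)
Insert 43:
  append 43 at index 3 → [30, 33, 36, 43] (no swap needed)
Insert 52:
  append 52 at index 4 → [30, 33, 36, 43, 52] (no swap needed)
Insert 44:
  append 44 at index 5 → [30, 33, 36, 43, 52, 44] (no swap needed)
Insert 54:
  append 54 at index 6 → [30, 33, 36, 43, 52, 44, 54] (no swap needed)
Insert 45:
  append 45 at index 7 → [30, 33, 36, 43, 52, 44, 54, 45] (no swap needed)
Insert 46:
  append 46 at index 8 → [30, 33, 36, 43, 52, 44, 54, 45, 46] (no swap needed)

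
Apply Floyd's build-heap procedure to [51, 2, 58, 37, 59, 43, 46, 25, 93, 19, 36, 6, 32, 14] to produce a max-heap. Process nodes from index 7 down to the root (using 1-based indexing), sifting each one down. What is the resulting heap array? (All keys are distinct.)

sift down from index 7: already satisfies heap property
sift down from index 6: already satisfies heap property
sift down from index 5: already satisfies heap property
sift down from index 4:
  37 vs larger child 93 at index 9, swap → [51, 2, 58, 93, 59, 43, 46, 25, 37, 19, 36, 6, 32, 14]
sift down from index 3: already satisfies heap property
sift down from index 2:
  2 vs larger child 93 at index 4, swap → [51, 93, 58, 2, 59, 43, 46, 25, 37, 19, 36, 6, 32, 14]
  2 vs larger child 37 at index 9, swap → [51, 93, 58, 37, 59, 43, 46, 25, 2, 19, 36, 6, 32, 14]
sift down from index 1:
  51 vs larger child 93 at index 2, swap → [93, 51, 58, 37, 59, 43, 46, 25, 2, 19, 36, 6, 32, 14]
  51 vs larger child 59 at index 5, swap → [93, 59, 58, 37, 51, 43, 46, 25, 2, 19, 36, 6, 32, 14]

[93, 59, 58, 37, 51, 43, 46, 25, 2, 19, 36, 6, 32, 14]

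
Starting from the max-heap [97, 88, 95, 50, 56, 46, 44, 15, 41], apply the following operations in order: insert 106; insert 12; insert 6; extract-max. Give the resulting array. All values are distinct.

[97, 88, 95, 50, 56, 46, 44, 15, 41, 6, 12]

insert 106:
  append 106 at index 9 → [97, 88, 95, 50, 56, 46, 44, 15, 41, 106]
  106 > parent 56 at index 4, swap → [97, 88, 95, 50, 106, 46, 44, 15, 41, 56]
  106 > parent 88 at index 1, swap → [97, 106, 95, 50, 88, 46, 44, 15, 41, 56]
  106 > parent 97 at index 0, swap → [106, 97, 95, 50, 88, 46, 44, 15, 41, 56]
insert 12:
  append 12 at index 10 → [106, 97, 95, 50, 88, 46, 44, 15, 41, 56, 12] (no swap needed)
insert 6:
  append 6 at index 11 → [106, 97, 95, 50, 88, 46, 44, 15, 41, 56, 12, 6] (no swap needed)
extract-max → returns 106:
  remove root 106; move last element 6 to root → [6, 97, 95, 50, 88, 46, 44, 15, 41, 56, 12]
  6 vs larger child 97 at index 1, swap → [97, 6, 95, 50, 88, 46, 44, 15, 41, 56, 12]
  6 vs larger child 88 at index 4, swap → [97, 88, 95, 50, 6, 46, 44, 15, 41, 56, 12]
  6 vs larger child 56 at index 9, swap → [97, 88, 95, 50, 56, 46, 44, 15, 41, 6, 12]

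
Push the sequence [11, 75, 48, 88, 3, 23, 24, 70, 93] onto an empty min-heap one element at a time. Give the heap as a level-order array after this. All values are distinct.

[3, 11, 23, 70, 75, 48, 24, 88, 93]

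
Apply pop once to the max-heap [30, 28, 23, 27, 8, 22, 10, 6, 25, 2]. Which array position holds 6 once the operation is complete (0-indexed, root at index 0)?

7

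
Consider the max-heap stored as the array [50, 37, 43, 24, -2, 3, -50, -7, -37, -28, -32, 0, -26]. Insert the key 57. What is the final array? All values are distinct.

[57, 37, 50, 24, -2, 3, 43, -7, -37, -28, -32, 0, -26, -50]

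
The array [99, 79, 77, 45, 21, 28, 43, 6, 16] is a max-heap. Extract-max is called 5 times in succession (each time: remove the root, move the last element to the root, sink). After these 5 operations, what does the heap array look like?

[28, 21, 6, 16]

extract-max #1 returns 99:
  remove root 99; move last element 16 to root → [16, 79, 77, 45, 21, 28, 43, 6]
  16 vs larger child 79 at index 1, swap → [79, 16, 77, 45, 21, 28, 43, 6]
  16 vs larger child 45 at index 3, swap → [79, 45, 77, 16, 21, 28, 43, 6]
extract-max #2 returns 79:
  remove root 79; move last element 6 to root → [6, 45, 77, 16, 21, 28, 43]
  6 vs larger child 77 at index 2, swap → [77, 45, 6, 16, 21, 28, 43]
  6 vs larger child 43 at index 6, swap → [77, 45, 43, 16, 21, 28, 6]
extract-max #3 returns 77:
  remove root 77; move last element 6 to root → [6, 45, 43, 16, 21, 28]
  6 vs larger child 45 at index 1, swap → [45, 6, 43, 16, 21, 28]
  6 vs larger child 21 at index 4, swap → [45, 21, 43, 16, 6, 28]
extract-max #4 returns 45:
  remove root 45; move last element 28 to root → [28, 21, 43, 16, 6]
  28 vs larger child 43 at index 2, swap → [43, 21, 28, 16, 6]
extract-max #5 returns 43:
  remove root 43; move last element 6 to root → [6, 21, 28, 16]
  6 vs larger child 28 at index 2, swap → [28, 21, 6, 16]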